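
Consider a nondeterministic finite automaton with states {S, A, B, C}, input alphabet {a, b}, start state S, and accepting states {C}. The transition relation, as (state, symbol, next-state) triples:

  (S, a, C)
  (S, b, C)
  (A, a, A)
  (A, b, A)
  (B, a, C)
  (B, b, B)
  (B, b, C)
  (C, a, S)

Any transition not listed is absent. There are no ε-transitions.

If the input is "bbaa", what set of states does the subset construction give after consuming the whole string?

Start in {S}.
Read 'b': {S} → {C}.
Read 'b': {C} → ∅.
The set is empty and remains empty for the remaining 2 symbols.

∅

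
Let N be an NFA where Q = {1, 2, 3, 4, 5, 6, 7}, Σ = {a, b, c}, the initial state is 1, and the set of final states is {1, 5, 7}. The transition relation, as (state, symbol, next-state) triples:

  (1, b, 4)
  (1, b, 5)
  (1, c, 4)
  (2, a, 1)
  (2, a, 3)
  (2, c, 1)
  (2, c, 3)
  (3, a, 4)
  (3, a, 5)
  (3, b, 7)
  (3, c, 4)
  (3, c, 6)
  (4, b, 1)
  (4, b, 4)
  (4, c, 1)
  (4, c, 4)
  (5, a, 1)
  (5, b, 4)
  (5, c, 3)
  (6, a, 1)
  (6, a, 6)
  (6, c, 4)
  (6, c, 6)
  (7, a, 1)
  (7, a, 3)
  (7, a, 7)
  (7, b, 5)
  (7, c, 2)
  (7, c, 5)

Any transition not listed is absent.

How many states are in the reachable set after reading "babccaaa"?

Start in {1}.
Read 'b': 1→{4, 5}; now {4, 5}.
Read 'a': 4→∅, 5→{1}; now {1}.
Read 'b': 1→{4, 5}; now {4, 5}.
Read 'c': 4→{1, 4}, 5→{3}; now {1, 3, 4}.
Read 'c': 1→{4}, 3→{4, 6}, 4→{1, 4}; now {1, 4, 6}.
Read 'a': 1→∅, 4→∅, 6→{1, 6}; now {1, 6}.
Read 'a': 1→∅, 6→{1, 6}; now {1, 6}.
Read 'a': 1→∅, 6→{1, 6}; now {1, 6}.
That set has 2 states.

2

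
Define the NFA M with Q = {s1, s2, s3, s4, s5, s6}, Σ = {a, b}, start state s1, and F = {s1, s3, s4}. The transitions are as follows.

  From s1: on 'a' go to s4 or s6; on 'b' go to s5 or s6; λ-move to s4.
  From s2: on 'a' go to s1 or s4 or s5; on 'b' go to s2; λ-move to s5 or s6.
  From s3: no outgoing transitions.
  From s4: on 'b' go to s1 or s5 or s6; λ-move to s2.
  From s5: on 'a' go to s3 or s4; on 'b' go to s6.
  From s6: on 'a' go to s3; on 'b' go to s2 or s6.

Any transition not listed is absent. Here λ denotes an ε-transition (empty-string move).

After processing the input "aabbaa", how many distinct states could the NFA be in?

6

Start: ε-closure({s1}) = {s1, s2, s4, s5, s6}.
Read 'a': {s1, s2, s4, s5, s6} → {s1, s2, s3, s4, s5, s6}.
Read 'a': {s1, s2, s3, s4, s5, s6} → {s1, s2, s3, s4, s5, s6}.
Read 'b': {s1, s2, s3, s4, s5, s6} → {s1, s2, s4, s5, s6}.
Read 'b': {s1, s2, s4, s5, s6} → {s1, s2, s4, s5, s6}.
Read 'a': {s1, s2, s4, s5, s6} → {s1, s2, s3, s4, s5, s6}.
Read 'a': {s1, s2, s3, s4, s5, s6} → {s1, s2, s3, s4, s5, s6}.
That set has 6 states.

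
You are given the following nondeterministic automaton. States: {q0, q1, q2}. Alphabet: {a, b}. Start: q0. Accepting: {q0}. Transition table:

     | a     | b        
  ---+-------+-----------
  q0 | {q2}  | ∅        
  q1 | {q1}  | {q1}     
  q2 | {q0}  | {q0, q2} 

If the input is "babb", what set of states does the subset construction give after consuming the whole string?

Start in {q0}.
Read 'b': q0→∅; now ∅.
The set is empty and remains empty for the remaining 3 symbols.

∅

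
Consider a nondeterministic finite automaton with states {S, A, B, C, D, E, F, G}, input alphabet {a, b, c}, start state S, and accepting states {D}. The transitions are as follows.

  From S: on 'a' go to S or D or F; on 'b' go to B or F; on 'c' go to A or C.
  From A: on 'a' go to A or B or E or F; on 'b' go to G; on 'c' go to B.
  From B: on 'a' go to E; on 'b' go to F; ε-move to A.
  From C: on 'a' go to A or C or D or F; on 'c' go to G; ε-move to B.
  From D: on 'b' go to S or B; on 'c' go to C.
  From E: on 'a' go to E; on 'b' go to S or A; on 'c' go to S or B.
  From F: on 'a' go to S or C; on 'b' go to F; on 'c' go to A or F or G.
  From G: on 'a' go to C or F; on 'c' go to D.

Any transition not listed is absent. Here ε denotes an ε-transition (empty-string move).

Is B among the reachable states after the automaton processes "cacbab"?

Yes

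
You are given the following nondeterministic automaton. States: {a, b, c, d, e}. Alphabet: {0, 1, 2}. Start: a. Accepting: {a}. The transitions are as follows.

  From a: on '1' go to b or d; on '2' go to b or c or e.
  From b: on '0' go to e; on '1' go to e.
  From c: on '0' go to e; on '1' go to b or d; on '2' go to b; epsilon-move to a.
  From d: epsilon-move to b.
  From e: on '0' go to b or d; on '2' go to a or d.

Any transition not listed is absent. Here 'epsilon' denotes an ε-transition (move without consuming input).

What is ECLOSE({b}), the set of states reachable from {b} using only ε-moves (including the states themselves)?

Begin with {b}.
No ε-moves leave this set, so the closure equals the set itself.

{b}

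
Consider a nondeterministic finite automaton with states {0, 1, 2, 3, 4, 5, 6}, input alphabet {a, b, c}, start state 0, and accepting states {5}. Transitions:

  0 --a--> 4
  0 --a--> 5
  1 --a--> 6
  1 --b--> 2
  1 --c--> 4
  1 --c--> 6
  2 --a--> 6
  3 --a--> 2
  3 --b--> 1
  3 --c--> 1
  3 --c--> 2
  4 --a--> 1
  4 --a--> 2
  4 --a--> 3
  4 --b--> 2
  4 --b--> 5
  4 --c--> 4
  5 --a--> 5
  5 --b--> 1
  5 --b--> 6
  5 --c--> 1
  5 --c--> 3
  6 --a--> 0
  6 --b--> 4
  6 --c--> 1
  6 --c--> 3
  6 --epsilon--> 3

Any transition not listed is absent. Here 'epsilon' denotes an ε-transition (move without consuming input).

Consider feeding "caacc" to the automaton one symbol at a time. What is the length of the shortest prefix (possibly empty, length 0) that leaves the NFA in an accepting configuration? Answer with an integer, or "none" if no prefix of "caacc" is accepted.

Start in {0}.
Read 'c': {0} → ∅.
The set is empty and remains empty for the remaining 4 symbols.
No reachable set along the way intersects F.

none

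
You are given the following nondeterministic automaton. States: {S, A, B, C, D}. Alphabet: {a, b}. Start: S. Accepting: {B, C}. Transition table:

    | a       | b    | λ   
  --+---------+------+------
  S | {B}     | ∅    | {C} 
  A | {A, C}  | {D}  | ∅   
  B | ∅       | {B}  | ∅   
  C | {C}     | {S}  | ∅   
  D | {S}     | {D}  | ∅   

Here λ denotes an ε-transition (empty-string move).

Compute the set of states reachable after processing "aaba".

Start: ε-closure({S}) = {S, C}.
Read 'a': S→{B}, C→{C}; now {B, C}.
Read 'a': B→∅, C→{C}; now {C}.
Read 'b': C→{S}; union {S}; ε-closure = {S, C}.
Read 'a': S→{B}, C→{C}; now {B, C}.

{B, C}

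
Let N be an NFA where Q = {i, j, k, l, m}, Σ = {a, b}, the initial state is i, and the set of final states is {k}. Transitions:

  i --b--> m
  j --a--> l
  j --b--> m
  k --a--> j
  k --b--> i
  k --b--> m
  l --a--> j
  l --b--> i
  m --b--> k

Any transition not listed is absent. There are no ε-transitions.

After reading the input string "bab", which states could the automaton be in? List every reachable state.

∅

Start in {i}.
Read 'b': i→{m}; now {m}.
Read 'a': m→∅; now ∅.
The set is empty and remains empty for the remaining 1 symbol.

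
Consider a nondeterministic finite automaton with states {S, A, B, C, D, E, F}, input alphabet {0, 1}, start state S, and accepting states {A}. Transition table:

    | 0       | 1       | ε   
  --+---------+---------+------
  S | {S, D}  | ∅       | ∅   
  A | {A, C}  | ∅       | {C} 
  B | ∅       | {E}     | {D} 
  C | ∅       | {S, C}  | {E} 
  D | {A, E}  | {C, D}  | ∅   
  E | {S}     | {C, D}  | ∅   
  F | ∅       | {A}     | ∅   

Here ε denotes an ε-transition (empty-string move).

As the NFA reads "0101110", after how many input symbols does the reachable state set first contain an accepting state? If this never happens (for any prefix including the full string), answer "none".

Start in {S}.
Read '0': S→{S, D}; now {S, D}.
Read '1': S→∅, D→{C, D}; union {C, D}; ε-closure = {C, D, E}.
Read '0': C→∅, D→{A, E}, E→{S}; union {S, A, E}; ε-closure = {S, A, C, E}.
None of the earlier sets intersect F, but {S, A, C, E} does.

3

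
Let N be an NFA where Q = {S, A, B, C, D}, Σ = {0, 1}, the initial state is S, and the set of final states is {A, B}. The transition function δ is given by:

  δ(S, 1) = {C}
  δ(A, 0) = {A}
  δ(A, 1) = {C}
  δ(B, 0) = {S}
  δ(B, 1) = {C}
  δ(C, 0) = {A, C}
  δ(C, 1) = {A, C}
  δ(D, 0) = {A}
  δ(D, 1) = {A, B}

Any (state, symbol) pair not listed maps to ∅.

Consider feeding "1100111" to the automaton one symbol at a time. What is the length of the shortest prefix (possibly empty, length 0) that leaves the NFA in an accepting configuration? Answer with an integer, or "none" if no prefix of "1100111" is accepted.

2

Start in {S}.
Read '1': S→{C}; now {C}.
Read '1': C→{A, C}; now {A, C}.
None of the earlier sets intersect F, but {A, C} does.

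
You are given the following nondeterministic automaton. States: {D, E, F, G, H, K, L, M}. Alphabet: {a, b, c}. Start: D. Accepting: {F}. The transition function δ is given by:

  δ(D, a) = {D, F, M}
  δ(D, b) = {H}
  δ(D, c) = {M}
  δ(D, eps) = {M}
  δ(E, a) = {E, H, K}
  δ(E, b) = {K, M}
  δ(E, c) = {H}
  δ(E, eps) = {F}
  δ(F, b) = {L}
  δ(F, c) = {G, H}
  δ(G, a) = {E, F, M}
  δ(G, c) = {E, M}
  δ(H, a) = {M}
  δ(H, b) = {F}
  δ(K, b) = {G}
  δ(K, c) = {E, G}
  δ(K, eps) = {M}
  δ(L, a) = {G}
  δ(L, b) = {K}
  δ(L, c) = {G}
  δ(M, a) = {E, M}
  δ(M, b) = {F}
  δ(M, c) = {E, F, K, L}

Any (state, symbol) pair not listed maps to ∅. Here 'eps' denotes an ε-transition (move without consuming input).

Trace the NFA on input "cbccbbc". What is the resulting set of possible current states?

Start: ε-closure({D}) = {D, M}.
Read 'c': D→{M}, M→{E, F, K, L}; now {E, F, K, L, M}.
Read 'b': E→{K, M}, F→{L}, K→{G}, L→{K}, M→{F}; now {F, G, K, L, M}.
Read 'c': F→{G, H}, G→{E, M}, K→{E, G}, L→{G}, M→{E, F, K, L}; now {E, F, G, H, K, L, M}.
Read 'c': E→{H}, F→{G, H}, G→{E, M}, H→∅, K→{E, G}, L→{G}, M→{E, F, K, L}; now {E, F, G, H, K, L, M}.
Read 'b': E→{K, M}, F→{L}, G→∅, H→{F}, K→{G}, L→{K}, M→{F}; now {F, G, K, L, M}.
Read 'b': F→{L}, G→∅, K→{G}, L→{K}, M→{F}; union {F, G, K, L}; ε-closure = {F, G, K, L, M}.
Read 'c': F→{G, H}, G→{E, M}, K→{E, G}, L→{G}, M→{E, F, K, L}; now {E, F, G, H, K, L, M}.

{E, F, G, H, K, L, M}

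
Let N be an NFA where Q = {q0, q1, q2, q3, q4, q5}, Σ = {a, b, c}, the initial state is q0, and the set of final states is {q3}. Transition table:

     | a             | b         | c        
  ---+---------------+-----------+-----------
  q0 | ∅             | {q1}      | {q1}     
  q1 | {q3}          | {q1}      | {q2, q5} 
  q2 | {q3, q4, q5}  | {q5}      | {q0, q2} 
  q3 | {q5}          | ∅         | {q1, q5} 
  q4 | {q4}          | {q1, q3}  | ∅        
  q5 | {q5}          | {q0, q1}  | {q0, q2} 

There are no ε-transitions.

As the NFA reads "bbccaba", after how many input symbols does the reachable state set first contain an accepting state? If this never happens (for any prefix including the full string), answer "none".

5

Start in {q0}.
Read 'b': q0→{q1}; now {q1}.
Read 'b': q1→{q1}; now {q1}.
Read 'c': q1→{q2, q5}; now {q2, q5}.
Read 'c': q2→{q0, q2}, q5→{q0, q2}; now {q0, q2}.
Read 'a': q0→∅, q2→{q3, q4, q5}; now {q3, q4, q5}.
None of the earlier sets intersect F, but {q3, q4, q5} does.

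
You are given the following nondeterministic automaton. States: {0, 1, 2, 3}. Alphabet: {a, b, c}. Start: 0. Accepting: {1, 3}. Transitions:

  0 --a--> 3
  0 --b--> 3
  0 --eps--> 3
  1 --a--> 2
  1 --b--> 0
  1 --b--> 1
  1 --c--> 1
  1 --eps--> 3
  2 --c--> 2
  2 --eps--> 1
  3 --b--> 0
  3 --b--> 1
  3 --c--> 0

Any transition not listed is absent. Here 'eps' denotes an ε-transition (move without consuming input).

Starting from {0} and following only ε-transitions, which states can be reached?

Begin with {0}.
ε-move 0 → 3; add 3.

{0, 3}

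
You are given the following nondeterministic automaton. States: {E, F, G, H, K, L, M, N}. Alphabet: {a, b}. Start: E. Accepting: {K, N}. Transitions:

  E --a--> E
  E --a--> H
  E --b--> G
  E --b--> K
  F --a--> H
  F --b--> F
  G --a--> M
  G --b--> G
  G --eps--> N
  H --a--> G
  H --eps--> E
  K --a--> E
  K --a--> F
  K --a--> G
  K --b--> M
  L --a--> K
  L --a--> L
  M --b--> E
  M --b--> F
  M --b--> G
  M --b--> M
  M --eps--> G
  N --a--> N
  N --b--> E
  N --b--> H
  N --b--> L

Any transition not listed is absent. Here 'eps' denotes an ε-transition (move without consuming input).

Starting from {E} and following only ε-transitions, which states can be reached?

Begin with {E}.
No ε-moves leave this set, so the closure equals the set itself.

{E}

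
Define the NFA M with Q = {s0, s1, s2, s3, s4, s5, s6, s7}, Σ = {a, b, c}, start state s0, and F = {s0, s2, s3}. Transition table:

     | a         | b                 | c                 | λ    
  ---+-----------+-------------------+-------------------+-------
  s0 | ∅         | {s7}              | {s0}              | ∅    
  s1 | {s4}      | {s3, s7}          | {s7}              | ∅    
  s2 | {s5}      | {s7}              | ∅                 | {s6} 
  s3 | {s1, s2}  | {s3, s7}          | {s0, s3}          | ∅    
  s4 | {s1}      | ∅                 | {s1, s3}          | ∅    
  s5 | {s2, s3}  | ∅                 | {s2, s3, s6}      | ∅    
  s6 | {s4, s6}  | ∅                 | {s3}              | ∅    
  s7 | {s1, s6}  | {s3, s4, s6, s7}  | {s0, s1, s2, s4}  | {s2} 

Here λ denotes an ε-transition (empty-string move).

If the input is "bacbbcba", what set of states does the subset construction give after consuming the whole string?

Start in {s0}.
Read 'b': {s0} → {s2, s6, s7}.
Read 'a': {s2, s6, s7} → {s1, s4, s5, s6}.
Read 'c': {s1, s4, s5, s6} → {s1, s2, s3, s6, s7}.
Read 'b': {s1, s2, s3, s6, s7} → {s2, s3, s4, s6, s7}.
Read 'b': {s2, s3, s4, s6, s7} → {s2, s3, s4, s6, s7}.
Read 'c': {s2, s3, s4, s6, s7} → {s0, s1, s2, s3, s4, s6}.
Read 'b': {s0, s1, s2, s3, s4, s6} → {s2, s3, s6, s7}.
Read 'a': {s2, s3, s6, s7} → {s1, s2, s4, s5, s6}.

{s1, s2, s4, s5, s6}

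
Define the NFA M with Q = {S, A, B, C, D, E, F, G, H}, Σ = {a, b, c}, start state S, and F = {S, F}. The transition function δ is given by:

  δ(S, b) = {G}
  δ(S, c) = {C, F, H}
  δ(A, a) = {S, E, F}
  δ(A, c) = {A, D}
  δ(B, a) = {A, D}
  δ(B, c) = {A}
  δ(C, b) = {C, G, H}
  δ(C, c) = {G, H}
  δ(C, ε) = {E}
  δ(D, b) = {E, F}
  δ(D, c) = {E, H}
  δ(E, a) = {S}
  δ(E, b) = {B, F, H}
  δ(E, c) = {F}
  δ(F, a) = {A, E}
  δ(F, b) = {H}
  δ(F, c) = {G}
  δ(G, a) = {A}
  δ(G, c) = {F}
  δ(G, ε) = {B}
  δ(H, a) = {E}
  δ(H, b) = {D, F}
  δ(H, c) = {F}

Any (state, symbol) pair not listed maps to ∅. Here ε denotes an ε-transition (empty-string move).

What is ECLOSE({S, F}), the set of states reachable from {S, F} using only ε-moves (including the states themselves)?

Begin with {S, F}.
No ε-moves leave this set, so the closure equals the set itself.

{S, F}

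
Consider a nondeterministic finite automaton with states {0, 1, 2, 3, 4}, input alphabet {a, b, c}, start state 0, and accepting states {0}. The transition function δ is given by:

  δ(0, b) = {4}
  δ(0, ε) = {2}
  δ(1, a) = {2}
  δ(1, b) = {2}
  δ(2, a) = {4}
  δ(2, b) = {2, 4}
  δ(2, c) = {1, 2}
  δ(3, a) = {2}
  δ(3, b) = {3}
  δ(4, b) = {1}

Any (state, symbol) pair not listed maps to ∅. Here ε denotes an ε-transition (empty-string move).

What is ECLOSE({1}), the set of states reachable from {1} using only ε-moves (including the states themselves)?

Begin with {1}.
No ε-moves leave this set, so the closure equals the set itself.

{1}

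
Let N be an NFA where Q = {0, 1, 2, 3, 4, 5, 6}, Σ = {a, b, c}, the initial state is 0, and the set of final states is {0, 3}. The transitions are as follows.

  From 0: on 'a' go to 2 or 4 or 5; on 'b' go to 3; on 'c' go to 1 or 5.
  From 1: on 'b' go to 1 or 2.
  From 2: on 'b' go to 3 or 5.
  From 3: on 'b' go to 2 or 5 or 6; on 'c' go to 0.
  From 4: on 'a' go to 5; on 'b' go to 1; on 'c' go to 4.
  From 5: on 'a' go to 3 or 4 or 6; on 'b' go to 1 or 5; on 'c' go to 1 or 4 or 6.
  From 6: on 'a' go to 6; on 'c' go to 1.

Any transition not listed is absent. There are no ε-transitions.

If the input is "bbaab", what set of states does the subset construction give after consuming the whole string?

{1, 5}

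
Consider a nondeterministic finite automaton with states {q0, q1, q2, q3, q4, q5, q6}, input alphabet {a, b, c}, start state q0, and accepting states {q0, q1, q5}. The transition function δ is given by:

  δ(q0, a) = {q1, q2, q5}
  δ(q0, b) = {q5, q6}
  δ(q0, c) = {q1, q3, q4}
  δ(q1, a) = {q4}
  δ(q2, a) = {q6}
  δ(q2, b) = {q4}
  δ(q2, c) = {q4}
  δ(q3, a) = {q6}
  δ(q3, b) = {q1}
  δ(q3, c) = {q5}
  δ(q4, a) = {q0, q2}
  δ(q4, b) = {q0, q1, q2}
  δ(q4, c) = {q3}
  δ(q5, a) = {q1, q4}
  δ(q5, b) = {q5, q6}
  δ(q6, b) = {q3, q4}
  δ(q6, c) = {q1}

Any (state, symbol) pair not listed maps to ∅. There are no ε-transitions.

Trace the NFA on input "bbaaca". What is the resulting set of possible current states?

{q0, q2, q4, q6}

Start in {q0}.
Read 'b': {q0} → {q5, q6}.
Read 'b': {q5, q6} → {q3, q4, q5, q6}.
Read 'a': {q3, q4, q5, q6} → {q0, q1, q2, q4, q6}.
Read 'a': {q0, q1, q2, q4, q6} → {q0, q1, q2, q4, q5, q6}.
Read 'c': {q0, q1, q2, q4, q5, q6} → {q1, q3, q4}.
Read 'a': {q1, q3, q4} → {q0, q2, q4, q6}.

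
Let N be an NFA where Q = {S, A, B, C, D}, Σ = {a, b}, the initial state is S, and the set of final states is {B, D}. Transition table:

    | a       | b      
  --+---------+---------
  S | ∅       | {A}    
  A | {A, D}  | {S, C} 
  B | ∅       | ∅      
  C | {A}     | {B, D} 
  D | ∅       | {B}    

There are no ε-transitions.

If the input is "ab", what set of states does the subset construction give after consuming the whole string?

∅

Start in {S}.
Read 'a': {S} → ∅.
The set is empty and remains empty for the remaining 1 symbol.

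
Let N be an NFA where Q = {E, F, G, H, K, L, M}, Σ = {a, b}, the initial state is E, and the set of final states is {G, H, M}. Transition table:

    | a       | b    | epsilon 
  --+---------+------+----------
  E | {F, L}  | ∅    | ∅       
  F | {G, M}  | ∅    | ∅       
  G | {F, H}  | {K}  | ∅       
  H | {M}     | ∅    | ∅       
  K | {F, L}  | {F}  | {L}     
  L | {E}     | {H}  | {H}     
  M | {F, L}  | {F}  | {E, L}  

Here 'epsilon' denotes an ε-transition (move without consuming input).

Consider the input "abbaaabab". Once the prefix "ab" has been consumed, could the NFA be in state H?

Yes

Start in {E}.
Read 'a': E→{F, L}; union {F, L}; ε-closure = {F, H, L}.
Read 'b': F→∅, H→∅, L→{H}; now {H}.
State H is in {H}.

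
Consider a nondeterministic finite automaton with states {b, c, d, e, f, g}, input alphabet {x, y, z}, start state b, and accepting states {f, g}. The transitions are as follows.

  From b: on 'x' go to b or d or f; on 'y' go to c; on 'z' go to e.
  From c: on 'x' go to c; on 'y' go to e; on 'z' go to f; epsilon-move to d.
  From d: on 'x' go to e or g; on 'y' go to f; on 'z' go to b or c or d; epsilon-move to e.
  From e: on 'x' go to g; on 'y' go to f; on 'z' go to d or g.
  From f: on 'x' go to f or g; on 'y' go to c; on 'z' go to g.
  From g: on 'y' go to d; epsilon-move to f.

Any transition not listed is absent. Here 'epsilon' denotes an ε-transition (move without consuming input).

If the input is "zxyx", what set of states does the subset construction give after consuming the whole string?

{c, d, e, f, g}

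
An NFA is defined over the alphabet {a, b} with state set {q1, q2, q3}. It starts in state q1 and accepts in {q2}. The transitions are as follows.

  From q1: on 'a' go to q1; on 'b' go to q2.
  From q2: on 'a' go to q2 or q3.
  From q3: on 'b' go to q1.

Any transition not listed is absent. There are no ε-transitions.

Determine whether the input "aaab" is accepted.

Yes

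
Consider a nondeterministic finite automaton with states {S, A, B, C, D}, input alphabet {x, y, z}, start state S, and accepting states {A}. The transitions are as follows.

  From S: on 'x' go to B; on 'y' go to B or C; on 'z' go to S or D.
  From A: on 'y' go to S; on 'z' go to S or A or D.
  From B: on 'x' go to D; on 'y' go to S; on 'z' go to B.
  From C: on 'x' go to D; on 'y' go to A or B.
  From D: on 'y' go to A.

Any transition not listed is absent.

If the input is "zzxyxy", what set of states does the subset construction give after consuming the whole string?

{S}

Start in {S}.
Read 'z': S→{S, D}; now {S, D}.
Read 'z': S→{S, D}, D→∅; now {S, D}.
Read 'x': S→{B}, D→∅; now {B}.
Read 'y': B→{S}; now {S}.
Read 'x': S→{B}; now {B}.
Read 'y': B→{S}; now {S}.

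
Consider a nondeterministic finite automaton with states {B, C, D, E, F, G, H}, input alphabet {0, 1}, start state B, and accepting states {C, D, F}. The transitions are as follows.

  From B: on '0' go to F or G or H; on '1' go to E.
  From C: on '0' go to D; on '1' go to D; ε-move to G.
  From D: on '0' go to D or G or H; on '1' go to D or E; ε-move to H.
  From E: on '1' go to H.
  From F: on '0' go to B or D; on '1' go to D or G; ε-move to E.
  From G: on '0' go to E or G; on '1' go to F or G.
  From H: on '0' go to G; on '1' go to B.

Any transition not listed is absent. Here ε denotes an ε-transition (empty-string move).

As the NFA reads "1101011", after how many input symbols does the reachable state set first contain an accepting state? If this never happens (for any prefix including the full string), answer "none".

4

Start in {B}.
Read '1': B→{E}; now {E}.
Read '1': E→{H}; now {H}.
Read '0': H→{G}; now {G}.
Read '1': G→{F, G}; union {F, G}; ε-closure = {E, F, G}.
None of the earlier sets intersect F, but {E, F, G} does.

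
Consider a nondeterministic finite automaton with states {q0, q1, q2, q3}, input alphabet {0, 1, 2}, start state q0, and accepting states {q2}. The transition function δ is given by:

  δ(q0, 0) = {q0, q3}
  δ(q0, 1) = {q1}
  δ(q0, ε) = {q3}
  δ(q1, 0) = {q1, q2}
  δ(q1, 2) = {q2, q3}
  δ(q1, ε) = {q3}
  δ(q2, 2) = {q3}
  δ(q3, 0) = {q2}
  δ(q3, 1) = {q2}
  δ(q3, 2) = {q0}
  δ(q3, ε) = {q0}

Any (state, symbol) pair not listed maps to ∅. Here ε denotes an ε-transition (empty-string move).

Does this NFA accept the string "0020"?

Start: ε-closure({q0}) = {q0, q3}.
Read '0': q0→{q0, q3}, q3→{q2}; now {q0, q2, q3}.
Read '0': q0→{q0, q3}, q2→∅, q3→{q2}; now {q0, q2, q3}.
Read '2': q0→∅, q2→{q3}, q3→{q0}; now {q0, q3}.
Read '0': q0→{q0, q3}, q3→{q2}; now {q0, q2, q3}.
The final set {q0, q2, q3} contains the accepting state q2.

Yes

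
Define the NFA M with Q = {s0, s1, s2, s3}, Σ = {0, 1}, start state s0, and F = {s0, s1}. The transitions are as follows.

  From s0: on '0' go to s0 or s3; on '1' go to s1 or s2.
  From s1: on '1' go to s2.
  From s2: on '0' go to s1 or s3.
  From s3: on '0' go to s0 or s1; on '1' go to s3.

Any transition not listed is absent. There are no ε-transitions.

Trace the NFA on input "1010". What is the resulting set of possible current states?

{s0, s1, s3}

Start in {s0}.
Read '1': {s0} → {s1, s2}.
Read '0': {s1, s2} → {s1, s3}.
Read '1': {s1, s3} → {s2, s3}.
Read '0': {s2, s3} → {s0, s1, s3}.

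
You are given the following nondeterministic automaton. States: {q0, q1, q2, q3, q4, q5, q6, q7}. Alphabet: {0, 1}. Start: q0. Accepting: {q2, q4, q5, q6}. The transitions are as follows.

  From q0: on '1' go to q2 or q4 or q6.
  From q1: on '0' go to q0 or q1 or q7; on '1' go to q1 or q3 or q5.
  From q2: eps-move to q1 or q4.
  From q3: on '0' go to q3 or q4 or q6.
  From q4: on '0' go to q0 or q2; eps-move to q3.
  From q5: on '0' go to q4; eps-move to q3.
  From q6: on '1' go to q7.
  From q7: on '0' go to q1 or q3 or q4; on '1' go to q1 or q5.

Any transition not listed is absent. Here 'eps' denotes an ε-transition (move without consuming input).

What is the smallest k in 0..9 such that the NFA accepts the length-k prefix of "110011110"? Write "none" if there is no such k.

1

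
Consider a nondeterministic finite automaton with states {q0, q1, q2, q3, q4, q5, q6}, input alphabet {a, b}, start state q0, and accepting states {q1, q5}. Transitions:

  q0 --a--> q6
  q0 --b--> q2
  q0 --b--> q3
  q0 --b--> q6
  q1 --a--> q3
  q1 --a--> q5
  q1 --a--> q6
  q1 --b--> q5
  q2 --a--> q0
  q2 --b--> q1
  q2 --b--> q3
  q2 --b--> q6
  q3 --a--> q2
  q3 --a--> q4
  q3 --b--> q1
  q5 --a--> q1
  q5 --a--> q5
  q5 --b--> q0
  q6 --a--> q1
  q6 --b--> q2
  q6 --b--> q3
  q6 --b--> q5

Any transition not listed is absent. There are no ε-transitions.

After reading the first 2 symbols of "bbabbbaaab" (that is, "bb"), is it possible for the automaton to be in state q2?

Yes

Start in {q0}.
Read 'b': q0→{q2, q3, q6}; now {q2, q3, q6}.
Read 'b': q2→{q1, q3, q6}, q3→{q1}, q6→{q2, q3, q5}; now {q1, q2, q3, q5, q6}.
State q2 is in {q1, q2, q3, q5, q6}.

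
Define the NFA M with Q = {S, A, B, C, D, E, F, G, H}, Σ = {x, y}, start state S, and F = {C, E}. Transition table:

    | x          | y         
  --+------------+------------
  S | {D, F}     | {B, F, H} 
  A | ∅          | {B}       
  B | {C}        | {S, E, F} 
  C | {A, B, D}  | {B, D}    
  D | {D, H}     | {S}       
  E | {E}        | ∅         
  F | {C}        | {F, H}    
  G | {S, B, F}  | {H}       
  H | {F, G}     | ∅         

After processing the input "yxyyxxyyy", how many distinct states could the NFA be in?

5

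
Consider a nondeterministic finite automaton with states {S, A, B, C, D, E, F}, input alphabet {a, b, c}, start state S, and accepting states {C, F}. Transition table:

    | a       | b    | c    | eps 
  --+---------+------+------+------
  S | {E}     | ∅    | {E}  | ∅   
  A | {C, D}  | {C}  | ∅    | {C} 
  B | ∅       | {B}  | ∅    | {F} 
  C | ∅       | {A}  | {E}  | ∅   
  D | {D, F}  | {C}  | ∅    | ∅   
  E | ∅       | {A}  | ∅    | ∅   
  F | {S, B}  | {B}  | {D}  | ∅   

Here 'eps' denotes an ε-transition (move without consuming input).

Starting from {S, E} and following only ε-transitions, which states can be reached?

{S, E}

Begin with {S, E}.
No ε-moves leave this set, so the closure equals the set itself.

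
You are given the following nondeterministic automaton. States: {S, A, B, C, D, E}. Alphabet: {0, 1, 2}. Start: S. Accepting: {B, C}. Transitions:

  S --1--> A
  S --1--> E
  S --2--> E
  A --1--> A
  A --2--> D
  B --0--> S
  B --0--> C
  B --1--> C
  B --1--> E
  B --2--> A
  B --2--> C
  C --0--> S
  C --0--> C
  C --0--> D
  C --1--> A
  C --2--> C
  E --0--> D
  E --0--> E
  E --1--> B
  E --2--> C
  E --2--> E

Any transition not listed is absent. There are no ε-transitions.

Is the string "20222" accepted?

Start in {S}.
Read '2': {S} → {E}.
Read '0': {E} → {D, E}.
Read '2': {D, E} → {C, E}.
Read '2': {C, E} → {C, E}.
Read '2': {C, E} → {C, E}.
The final set {C, E} contains the accepting state C.

Yes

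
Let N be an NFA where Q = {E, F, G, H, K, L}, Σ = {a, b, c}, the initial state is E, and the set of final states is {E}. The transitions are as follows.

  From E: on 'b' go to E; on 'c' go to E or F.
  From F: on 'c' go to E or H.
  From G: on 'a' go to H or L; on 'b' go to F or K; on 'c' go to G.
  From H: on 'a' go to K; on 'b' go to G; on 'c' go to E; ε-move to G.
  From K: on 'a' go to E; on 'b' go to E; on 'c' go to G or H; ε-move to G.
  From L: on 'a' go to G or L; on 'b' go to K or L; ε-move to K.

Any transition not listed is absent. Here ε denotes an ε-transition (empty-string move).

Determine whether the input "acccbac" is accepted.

No

Start in {E}.
Read 'a': E→∅; now ∅.
The set is empty and remains empty for the remaining 6 symbols.
The final set ∅ contains no accepting state.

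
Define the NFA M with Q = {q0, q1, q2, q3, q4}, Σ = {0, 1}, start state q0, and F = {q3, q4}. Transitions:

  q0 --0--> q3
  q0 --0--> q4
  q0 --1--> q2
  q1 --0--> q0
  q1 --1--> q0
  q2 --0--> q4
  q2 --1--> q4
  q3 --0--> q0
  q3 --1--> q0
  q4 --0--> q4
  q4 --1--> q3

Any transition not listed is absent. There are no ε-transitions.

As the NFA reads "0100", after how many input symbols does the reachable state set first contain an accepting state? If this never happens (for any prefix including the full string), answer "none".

1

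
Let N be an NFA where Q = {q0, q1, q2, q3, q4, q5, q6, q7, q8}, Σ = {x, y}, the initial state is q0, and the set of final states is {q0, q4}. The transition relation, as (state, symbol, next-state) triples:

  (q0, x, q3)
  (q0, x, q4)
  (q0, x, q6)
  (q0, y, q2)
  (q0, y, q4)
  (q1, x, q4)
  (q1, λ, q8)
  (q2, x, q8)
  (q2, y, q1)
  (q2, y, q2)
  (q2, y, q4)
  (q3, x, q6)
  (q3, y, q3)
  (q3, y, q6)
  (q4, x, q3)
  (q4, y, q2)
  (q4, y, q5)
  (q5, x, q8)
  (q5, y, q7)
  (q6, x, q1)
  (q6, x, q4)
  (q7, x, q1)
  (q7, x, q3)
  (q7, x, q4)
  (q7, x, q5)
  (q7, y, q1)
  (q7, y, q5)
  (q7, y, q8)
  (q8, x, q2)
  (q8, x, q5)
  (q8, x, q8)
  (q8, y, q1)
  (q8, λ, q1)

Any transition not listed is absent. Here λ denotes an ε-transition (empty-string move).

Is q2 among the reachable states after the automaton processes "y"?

Yes

Start in {q0}.
Read 'y': q0→{q2, q4}; now {q2, q4}.
State q2 is in {q2, q4}.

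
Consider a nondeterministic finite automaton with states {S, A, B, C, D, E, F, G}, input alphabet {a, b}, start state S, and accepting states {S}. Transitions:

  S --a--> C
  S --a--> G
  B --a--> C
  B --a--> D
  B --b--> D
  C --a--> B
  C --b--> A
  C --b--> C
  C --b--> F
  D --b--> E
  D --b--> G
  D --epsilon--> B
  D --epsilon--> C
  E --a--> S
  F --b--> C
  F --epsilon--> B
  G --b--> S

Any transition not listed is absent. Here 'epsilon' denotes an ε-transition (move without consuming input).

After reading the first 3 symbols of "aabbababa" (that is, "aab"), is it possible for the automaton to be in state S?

No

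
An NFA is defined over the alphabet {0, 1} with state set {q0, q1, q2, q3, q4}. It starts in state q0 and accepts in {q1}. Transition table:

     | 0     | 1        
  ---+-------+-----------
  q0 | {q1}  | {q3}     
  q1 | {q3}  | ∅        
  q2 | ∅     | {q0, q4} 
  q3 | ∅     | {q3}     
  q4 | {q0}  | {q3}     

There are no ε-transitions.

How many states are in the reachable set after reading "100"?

0

Start in {q0}.
Read '1': q0→{q3}; now {q3}.
Read '0': q3→∅; now ∅.
The set is empty and remains empty for the remaining 1 symbol.
That set has 0 states.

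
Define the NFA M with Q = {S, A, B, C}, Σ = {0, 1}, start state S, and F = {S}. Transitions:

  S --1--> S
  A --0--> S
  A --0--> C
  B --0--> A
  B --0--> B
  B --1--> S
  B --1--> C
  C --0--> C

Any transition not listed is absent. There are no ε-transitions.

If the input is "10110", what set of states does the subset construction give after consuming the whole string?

∅

Start in {S}.
Read '1': S→{S}; now {S}.
Read '0': S→∅; now ∅.
The set is empty and remains empty for the remaining 3 symbols.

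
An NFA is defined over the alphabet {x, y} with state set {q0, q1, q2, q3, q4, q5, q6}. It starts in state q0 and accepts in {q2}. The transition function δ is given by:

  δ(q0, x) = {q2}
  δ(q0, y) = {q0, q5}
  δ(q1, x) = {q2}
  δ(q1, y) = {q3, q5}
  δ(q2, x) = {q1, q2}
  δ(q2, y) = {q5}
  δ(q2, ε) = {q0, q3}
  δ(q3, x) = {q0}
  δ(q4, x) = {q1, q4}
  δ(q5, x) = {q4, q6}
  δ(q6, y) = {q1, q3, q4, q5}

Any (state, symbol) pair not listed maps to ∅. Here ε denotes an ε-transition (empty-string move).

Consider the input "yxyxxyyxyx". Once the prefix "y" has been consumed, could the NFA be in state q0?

Start in {q0}.
Read 'y': {q0} → {q0, q5}.
State q0 is in {q0, q5}.

Yes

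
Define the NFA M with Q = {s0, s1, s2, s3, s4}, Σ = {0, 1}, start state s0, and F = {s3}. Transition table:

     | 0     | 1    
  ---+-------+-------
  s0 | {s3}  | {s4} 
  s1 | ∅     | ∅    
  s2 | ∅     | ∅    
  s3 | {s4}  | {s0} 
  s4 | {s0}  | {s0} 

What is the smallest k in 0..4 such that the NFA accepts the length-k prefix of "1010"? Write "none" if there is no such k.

none

Start in {s0}.
Read '1': {s0} → {s4}.
Read '0': {s4} → {s0}.
Read '1': {s0} → {s4}.
Read '0': {s4} → {s0}.
No reachable set along the way intersects F.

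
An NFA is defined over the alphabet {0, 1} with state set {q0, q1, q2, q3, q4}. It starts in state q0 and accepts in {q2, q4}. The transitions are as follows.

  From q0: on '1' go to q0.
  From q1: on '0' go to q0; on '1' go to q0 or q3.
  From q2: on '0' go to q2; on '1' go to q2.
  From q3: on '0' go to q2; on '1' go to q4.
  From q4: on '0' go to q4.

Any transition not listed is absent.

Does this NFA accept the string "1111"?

No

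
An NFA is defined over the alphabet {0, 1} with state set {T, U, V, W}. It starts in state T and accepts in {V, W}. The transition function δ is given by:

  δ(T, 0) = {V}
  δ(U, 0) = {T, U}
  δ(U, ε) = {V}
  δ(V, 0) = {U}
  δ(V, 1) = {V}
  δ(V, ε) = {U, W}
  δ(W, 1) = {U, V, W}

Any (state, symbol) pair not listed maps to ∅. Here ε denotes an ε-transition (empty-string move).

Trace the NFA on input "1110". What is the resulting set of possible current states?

Start in {T}.
Read '1': T→∅; now ∅.
The set is empty and remains empty for the remaining 3 symbols.

∅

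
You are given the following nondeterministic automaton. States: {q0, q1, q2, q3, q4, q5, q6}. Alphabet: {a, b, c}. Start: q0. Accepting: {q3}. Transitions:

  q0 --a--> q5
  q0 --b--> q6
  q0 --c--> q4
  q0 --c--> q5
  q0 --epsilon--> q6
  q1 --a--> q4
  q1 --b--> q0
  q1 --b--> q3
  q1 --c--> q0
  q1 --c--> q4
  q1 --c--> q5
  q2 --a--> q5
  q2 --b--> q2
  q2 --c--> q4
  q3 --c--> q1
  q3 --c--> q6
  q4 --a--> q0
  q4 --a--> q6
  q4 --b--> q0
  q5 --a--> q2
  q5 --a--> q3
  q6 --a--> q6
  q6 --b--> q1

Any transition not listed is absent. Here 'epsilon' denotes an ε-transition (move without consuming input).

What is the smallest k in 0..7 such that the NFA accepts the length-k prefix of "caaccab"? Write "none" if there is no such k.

Start: ε-closure({q0}) = {q0, q6}.
Read 'c': {q0, q6} → {q4, q5}.
Read 'a': {q4, q5} → {q0, q2, q3, q6}.
None of the earlier sets intersect F, but {q0, q2, q3, q6} does.

2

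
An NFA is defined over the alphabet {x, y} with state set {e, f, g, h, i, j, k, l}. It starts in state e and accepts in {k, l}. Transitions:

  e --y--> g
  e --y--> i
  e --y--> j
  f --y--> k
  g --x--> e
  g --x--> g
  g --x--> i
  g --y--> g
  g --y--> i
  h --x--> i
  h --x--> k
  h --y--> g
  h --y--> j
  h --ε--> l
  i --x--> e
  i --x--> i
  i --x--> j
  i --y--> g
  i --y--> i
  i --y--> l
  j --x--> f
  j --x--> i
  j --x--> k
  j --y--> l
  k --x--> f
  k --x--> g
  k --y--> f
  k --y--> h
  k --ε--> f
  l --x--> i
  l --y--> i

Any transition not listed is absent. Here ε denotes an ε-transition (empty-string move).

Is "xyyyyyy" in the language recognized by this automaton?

Start in {e}.
Read 'x': e→∅; now ∅.
The set is empty and remains empty for the remaining 6 symbols.
The final set ∅ contains no accepting state.

No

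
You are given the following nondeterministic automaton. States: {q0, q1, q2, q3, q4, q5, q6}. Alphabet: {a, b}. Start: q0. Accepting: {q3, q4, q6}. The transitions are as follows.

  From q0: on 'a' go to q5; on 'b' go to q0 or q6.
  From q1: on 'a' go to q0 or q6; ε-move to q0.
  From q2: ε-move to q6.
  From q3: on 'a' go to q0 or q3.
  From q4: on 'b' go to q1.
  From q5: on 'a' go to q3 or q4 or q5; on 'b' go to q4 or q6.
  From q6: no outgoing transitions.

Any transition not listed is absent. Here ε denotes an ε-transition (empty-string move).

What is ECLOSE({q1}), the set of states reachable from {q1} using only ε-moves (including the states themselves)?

Begin with {q1}.
ε-move q1 → q0; add q0.

{q0, q1}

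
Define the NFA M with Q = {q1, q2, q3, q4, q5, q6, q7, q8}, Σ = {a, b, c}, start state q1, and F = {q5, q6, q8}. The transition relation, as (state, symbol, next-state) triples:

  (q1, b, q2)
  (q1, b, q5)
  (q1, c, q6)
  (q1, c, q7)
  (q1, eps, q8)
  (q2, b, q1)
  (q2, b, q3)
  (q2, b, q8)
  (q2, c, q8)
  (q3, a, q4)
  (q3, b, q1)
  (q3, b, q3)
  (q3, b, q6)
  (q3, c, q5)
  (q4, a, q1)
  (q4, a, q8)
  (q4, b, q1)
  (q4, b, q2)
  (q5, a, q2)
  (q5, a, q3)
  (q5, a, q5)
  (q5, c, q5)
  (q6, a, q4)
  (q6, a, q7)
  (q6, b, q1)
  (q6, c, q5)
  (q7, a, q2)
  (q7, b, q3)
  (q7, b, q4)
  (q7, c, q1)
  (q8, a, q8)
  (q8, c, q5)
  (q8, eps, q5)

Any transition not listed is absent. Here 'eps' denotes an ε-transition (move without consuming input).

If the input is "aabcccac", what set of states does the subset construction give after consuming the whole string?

Start: ε-closure({q1}) = {q1, q5, q8}.
Read 'a': {q1, q5, q8} → {q2, q3, q5, q8}.
Read 'a': {q2, q3, q5, q8} → {q2, q3, q4, q5, q8}.
Read 'b': {q2, q3, q4, q5, q8} → {q1, q2, q3, q5, q6, q8}.
Read 'c': {q1, q2, q3, q5, q6, q8} → {q5, q6, q7, q8}.
Read 'c': {q5, q6, q7, q8} → {q1, q5, q8}.
Read 'c': {q1, q5, q8} → {q5, q6, q7}.
Read 'a': {q5, q6, q7} → {q2, q3, q4, q5, q7}.
Read 'c': {q2, q3, q4, q5, q7} → {q1, q5, q8}.

{q1, q5, q8}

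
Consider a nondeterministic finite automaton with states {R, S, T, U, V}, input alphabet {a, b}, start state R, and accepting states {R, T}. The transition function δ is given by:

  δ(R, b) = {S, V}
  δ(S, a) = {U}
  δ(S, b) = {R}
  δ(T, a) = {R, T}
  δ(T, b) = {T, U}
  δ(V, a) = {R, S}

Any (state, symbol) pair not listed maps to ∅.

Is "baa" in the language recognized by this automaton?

No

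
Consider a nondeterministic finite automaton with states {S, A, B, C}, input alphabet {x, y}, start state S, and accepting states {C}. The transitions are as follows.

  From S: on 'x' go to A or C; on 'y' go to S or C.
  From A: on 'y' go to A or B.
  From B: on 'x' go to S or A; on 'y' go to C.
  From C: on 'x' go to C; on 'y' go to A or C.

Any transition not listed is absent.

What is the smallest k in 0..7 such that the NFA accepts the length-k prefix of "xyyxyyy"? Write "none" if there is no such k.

1

Start in {S}.
Read 'x': {S} → {A, C}.
None of the earlier sets intersect F, but {A, C} does.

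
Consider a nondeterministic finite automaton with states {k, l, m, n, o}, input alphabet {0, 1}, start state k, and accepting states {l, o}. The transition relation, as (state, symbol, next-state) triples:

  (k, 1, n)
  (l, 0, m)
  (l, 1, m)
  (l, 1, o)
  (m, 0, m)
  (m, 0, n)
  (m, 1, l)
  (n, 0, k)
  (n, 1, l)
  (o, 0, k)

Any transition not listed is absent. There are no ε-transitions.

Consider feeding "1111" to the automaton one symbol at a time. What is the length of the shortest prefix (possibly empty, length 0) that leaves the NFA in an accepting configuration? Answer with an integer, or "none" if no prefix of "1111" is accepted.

Start in {k}.
Read '1': k→{n}; now {n}.
Read '1': n→{l}; now {l}.
None of the earlier sets intersect F, but {l} does.

2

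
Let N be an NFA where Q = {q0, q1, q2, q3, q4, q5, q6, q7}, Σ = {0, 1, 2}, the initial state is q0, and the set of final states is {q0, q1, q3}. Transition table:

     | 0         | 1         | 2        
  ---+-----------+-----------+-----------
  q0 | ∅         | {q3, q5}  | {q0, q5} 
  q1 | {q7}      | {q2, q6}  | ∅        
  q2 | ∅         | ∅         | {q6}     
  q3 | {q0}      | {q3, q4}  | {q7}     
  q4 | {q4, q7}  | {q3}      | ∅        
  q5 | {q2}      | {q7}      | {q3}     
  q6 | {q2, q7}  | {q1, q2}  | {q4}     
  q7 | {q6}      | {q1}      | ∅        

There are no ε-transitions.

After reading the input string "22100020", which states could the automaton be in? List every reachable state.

{q2, q4, q7}

Start in {q0}.
Read '2': {q0} → {q0, q5}.
Read '2': {q0, q5} → {q0, q3, q5}.
Read '1': {q0, q3, q5} → {q3, q4, q5, q7}.
Read '0': {q3, q4, q5, q7} → {q0, q2, q4, q6, q7}.
Read '0': {q0, q2, q4, q6, q7} → {q2, q4, q6, q7}.
Read '0': {q2, q4, q6, q7} → {q2, q4, q6, q7}.
Read '2': {q2, q4, q6, q7} → {q4, q6}.
Read '0': {q4, q6} → {q2, q4, q7}.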